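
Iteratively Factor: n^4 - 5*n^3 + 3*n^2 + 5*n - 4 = (n - 1)*(n^3 - 4*n^2 - n + 4) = (n - 1)*(n + 1)*(n^2 - 5*n + 4) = (n - 1)^2*(n + 1)*(n - 4)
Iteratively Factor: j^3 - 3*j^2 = (j)*(j^2 - 3*j) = j*(j - 3)*(j)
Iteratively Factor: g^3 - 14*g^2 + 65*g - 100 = (g - 5)*(g^2 - 9*g + 20) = (g - 5)^2*(g - 4)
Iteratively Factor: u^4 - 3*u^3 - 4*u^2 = (u)*(u^3 - 3*u^2 - 4*u) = u*(u + 1)*(u^2 - 4*u) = u*(u - 4)*(u + 1)*(u)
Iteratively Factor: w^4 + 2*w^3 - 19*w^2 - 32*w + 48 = (w - 4)*(w^3 + 6*w^2 + 5*w - 12) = (w - 4)*(w - 1)*(w^2 + 7*w + 12) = (w - 4)*(w - 1)*(w + 4)*(w + 3)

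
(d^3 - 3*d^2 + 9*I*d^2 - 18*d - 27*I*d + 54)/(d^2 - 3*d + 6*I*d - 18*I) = d + 3*I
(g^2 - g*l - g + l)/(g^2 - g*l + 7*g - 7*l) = (g - 1)/(g + 7)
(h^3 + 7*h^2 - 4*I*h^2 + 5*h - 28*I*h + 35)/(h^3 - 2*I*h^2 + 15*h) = (h^2 + h*(7 + I) + 7*I)/(h*(h + 3*I))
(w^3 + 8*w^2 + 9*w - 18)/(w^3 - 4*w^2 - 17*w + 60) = (w^3 + 8*w^2 + 9*w - 18)/(w^3 - 4*w^2 - 17*w + 60)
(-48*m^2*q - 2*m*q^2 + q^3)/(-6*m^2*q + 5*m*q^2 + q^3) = (-8*m + q)/(-m + q)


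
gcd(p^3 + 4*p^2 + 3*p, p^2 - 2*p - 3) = p + 1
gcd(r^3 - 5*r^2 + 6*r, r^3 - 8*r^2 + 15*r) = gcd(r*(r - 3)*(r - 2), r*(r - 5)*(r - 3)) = r^2 - 3*r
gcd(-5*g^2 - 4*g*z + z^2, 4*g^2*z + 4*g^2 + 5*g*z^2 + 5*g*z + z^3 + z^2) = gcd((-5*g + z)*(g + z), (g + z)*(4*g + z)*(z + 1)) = g + z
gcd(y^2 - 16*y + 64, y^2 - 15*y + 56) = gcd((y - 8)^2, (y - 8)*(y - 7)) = y - 8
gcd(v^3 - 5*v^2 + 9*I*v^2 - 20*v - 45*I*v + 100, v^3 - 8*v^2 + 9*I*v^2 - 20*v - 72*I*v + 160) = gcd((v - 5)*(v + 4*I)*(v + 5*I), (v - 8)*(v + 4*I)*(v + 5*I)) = v^2 + 9*I*v - 20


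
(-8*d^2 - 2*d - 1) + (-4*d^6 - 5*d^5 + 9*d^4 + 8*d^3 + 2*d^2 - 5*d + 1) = -4*d^6 - 5*d^5 + 9*d^4 + 8*d^3 - 6*d^2 - 7*d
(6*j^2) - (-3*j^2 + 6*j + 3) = 9*j^2 - 6*j - 3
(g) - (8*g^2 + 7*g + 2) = -8*g^2 - 6*g - 2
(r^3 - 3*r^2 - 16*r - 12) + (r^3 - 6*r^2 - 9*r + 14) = 2*r^3 - 9*r^2 - 25*r + 2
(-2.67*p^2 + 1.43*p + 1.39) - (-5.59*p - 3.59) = -2.67*p^2 + 7.02*p + 4.98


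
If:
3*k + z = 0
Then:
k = -z/3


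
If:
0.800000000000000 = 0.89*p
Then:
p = 0.90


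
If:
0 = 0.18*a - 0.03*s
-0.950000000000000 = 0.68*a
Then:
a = -1.40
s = -8.38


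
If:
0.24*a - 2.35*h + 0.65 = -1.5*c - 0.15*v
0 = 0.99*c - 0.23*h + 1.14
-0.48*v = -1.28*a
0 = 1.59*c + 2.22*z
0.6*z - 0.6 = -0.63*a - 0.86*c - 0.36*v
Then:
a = 0.71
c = -1.22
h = -0.31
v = 1.89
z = 0.88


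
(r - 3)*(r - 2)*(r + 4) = r^3 - r^2 - 14*r + 24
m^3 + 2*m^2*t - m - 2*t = (m - 1)*(m + 1)*(m + 2*t)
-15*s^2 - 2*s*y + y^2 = (-5*s + y)*(3*s + y)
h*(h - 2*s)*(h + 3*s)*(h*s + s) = h^4*s + h^3*s^2 + h^3*s - 6*h^2*s^3 + h^2*s^2 - 6*h*s^3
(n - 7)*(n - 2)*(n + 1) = n^3 - 8*n^2 + 5*n + 14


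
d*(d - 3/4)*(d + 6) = d^3 + 21*d^2/4 - 9*d/2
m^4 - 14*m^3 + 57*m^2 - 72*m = m*(m - 8)*(m - 3)^2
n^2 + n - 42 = (n - 6)*(n + 7)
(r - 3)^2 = r^2 - 6*r + 9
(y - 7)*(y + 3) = y^2 - 4*y - 21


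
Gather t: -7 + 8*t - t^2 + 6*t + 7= -t^2 + 14*t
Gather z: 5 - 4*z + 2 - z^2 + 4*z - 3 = 4 - z^2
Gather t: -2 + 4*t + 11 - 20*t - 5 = 4 - 16*t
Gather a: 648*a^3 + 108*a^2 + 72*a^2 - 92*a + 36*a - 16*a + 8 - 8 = 648*a^3 + 180*a^2 - 72*a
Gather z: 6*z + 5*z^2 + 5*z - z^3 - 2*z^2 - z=-z^3 + 3*z^2 + 10*z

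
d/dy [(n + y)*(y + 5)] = n + 2*y + 5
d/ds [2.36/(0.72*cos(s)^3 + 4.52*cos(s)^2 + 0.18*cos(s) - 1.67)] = (5.0976*cos(s)^2 + 21.3344*cos(s) + 0.4248)*sin(s)/(0.72*cos(s)^3 + 4.52*cos(s)^2 + 0.18*cos(s) - 1.67)^2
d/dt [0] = 0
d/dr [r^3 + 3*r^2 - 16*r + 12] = 3*r^2 + 6*r - 16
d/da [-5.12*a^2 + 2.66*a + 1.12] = 2.66 - 10.24*a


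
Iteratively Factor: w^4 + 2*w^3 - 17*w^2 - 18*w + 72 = (w - 2)*(w^3 + 4*w^2 - 9*w - 36) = (w - 3)*(w - 2)*(w^2 + 7*w + 12) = (w - 3)*(w - 2)*(w + 4)*(w + 3)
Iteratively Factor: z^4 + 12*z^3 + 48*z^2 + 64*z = (z + 4)*(z^3 + 8*z^2 + 16*z) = (z + 4)^2*(z^2 + 4*z) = (z + 4)^3*(z)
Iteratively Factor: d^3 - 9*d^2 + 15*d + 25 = (d - 5)*(d^2 - 4*d - 5) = (d - 5)*(d + 1)*(d - 5)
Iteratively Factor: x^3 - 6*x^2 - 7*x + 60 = (x + 3)*(x^2 - 9*x + 20) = (x - 4)*(x + 3)*(x - 5)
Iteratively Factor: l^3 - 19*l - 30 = (l - 5)*(l^2 + 5*l + 6) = (l - 5)*(l + 2)*(l + 3)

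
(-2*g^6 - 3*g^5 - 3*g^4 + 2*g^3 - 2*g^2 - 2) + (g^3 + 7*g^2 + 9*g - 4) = -2*g^6 - 3*g^5 - 3*g^4 + 3*g^3 + 5*g^2 + 9*g - 6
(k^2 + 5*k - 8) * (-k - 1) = -k^3 - 6*k^2 + 3*k + 8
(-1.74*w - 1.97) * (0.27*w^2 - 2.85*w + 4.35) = -0.4698*w^3 + 4.4271*w^2 - 1.9545*w - 8.5695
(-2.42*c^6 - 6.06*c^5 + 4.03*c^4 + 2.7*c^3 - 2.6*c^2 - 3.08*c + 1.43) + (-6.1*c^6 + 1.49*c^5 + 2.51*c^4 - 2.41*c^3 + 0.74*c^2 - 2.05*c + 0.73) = -8.52*c^6 - 4.57*c^5 + 6.54*c^4 + 0.29*c^3 - 1.86*c^2 - 5.13*c + 2.16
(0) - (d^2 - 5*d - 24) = -d^2 + 5*d + 24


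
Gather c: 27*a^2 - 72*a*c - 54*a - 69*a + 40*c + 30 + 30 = 27*a^2 - 123*a + c*(40 - 72*a) + 60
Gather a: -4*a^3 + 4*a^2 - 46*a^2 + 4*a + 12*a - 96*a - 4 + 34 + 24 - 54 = -4*a^3 - 42*a^2 - 80*a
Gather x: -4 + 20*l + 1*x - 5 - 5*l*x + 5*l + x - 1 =25*l + x*(2 - 5*l) - 10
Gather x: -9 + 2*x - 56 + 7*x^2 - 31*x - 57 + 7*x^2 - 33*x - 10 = 14*x^2 - 62*x - 132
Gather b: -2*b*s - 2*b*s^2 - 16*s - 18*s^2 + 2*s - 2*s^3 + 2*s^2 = b*(-2*s^2 - 2*s) - 2*s^3 - 16*s^2 - 14*s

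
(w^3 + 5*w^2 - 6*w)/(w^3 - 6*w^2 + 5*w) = (w + 6)/(w - 5)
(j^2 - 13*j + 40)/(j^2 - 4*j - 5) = (j - 8)/(j + 1)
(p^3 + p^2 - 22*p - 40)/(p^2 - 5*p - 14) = (p^2 - p - 20)/(p - 7)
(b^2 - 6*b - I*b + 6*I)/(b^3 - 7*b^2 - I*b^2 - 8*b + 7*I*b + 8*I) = (b - 6)/(b^2 - 7*b - 8)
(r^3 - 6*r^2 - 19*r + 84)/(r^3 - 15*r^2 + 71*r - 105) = (r + 4)/(r - 5)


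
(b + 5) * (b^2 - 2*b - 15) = b^3 + 3*b^2 - 25*b - 75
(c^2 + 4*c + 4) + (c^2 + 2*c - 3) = 2*c^2 + 6*c + 1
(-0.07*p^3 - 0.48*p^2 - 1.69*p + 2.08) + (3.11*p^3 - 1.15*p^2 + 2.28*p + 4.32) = 3.04*p^3 - 1.63*p^2 + 0.59*p + 6.4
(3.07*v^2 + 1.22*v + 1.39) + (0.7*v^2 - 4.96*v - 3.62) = 3.77*v^2 - 3.74*v - 2.23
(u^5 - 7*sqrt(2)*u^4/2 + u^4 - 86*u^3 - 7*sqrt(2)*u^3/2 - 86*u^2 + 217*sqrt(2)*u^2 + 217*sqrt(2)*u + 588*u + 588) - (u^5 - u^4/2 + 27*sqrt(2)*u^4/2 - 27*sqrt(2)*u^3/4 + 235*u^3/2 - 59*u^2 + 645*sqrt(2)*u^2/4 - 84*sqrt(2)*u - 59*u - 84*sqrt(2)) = -17*sqrt(2)*u^4 + 3*u^4/2 - 407*u^3/2 + 13*sqrt(2)*u^3/4 - 27*u^2 + 223*sqrt(2)*u^2/4 + 301*sqrt(2)*u + 647*u + 84*sqrt(2) + 588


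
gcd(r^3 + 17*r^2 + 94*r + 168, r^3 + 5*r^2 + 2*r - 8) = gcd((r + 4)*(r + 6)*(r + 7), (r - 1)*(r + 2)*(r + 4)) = r + 4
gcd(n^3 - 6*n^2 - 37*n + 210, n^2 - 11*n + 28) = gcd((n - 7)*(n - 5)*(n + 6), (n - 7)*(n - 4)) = n - 7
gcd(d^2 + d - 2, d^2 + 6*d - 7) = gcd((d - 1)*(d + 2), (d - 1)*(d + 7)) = d - 1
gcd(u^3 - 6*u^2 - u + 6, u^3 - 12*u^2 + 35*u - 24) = u - 1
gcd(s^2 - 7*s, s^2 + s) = s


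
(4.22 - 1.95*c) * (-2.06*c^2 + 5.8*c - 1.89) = 4.017*c^3 - 20.0032*c^2 + 28.1615*c - 7.9758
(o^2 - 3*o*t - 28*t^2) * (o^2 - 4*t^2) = o^4 - 3*o^3*t - 32*o^2*t^2 + 12*o*t^3 + 112*t^4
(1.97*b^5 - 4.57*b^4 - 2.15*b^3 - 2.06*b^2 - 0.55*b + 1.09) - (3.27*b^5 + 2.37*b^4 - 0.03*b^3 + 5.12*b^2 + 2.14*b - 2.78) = -1.3*b^5 - 6.94*b^4 - 2.12*b^3 - 7.18*b^2 - 2.69*b + 3.87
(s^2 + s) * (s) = s^3 + s^2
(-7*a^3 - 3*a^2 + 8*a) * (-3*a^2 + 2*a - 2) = 21*a^5 - 5*a^4 - 16*a^3 + 22*a^2 - 16*a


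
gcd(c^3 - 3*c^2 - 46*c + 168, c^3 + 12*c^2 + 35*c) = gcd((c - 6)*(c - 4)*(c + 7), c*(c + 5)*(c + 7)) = c + 7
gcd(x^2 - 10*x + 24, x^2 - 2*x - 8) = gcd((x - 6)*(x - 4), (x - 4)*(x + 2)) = x - 4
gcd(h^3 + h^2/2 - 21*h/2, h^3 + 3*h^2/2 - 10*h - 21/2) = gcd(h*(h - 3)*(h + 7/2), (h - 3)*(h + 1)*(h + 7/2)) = h^2 + h/2 - 21/2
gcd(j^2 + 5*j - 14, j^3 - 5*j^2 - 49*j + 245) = j + 7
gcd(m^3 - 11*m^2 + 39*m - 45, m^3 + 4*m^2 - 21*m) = m - 3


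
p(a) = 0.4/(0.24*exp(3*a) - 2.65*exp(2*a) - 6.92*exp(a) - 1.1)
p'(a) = 0.4*(-0.72*exp(3*a) + 5.3*exp(2*a) + 6.92*exp(a))/(0.24*exp(3*a) - 2.65*exp(2*a) - 6.92*exp(a) - 1.1)^2 = (-0.288*exp(2*a) + 2.12*exp(a) + 2.768)*exp(a)/(-0.24*exp(3*a) + 2.65*exp(2*a) + 6.92*exp(a) + 1.1)^2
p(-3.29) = -0.29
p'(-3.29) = 0.06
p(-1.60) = -0.15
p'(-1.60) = 0.09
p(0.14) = -0.03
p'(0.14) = 0.04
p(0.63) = -0.02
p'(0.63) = 0.02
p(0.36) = -0.03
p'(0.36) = 0.03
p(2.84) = 0.00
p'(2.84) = -0.01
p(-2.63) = -0.25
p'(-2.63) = 0.08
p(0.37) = -0.03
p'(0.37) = 0.03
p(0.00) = -0.04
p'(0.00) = 0.04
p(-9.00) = -0.36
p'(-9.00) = 0.00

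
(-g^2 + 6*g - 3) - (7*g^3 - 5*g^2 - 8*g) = -7*g^3 + 4*g^2 + 14*g - 3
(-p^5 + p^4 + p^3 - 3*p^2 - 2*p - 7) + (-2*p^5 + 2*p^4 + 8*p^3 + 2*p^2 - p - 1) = -3*p^5 + 3*p^4 + 9*p^3 - p^2 - 3*p - 8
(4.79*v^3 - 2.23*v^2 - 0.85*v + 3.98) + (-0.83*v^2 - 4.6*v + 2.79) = 4.79*v^3 - 3.06*v^2 - 5.45*v + 6.77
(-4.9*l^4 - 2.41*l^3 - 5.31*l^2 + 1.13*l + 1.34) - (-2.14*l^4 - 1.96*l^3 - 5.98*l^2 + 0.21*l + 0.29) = -2.76*l^4 - 0.45*l^3 + 0.670000000000001*l^2 + 0.92*l + 1.05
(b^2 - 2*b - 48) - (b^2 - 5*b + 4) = 3*b - 52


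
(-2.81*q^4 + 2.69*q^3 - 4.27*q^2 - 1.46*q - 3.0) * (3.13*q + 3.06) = -8.7953*q^5 - 0.178900000000002*q^4 - 5.1337*q^3 - 17.636*q^2 - 13.8576*q - 9.18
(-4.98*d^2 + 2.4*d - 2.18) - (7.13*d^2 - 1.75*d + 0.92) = -12.11*d^2 + 4.15*d - 3.1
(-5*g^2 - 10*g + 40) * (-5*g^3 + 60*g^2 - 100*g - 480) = 25*g^5 - 250*g^4 - 300*g^3 + 5800*g^2 + 800*g - 19200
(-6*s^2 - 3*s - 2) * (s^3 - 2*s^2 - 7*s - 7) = -6*s^5 + 9*s^4 + 46*s^3 + 67*s^2 + 35*s + 14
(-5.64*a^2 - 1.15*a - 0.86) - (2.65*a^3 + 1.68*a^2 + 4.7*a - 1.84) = -2.65*a^3 - 7.32*a^2 - 5.85*a + 0.98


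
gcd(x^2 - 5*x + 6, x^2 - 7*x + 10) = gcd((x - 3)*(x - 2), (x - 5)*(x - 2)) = x - 2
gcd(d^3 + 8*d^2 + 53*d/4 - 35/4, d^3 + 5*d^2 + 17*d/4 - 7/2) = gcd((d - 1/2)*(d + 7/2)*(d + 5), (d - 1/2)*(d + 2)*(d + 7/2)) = d^2 + 3*d - 7/4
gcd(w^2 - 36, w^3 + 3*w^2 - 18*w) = w + 6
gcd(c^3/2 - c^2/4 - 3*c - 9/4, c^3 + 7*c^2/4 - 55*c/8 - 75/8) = 1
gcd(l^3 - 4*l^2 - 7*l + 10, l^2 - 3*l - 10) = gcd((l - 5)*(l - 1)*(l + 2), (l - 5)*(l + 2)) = l^2 - 3*l - 10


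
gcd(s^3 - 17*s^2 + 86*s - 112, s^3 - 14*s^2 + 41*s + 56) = s^2 - 15*s + 56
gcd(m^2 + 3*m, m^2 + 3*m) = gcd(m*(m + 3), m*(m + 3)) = m^2 + 3*m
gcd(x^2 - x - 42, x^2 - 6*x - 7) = x - 7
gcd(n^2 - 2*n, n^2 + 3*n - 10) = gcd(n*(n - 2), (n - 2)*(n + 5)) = n - 2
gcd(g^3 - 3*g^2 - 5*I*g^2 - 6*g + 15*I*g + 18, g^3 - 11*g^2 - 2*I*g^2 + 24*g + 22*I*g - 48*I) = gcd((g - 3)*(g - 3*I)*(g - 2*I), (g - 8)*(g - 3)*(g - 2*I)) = g^2 + g*(-3 - 2*I) + 6*I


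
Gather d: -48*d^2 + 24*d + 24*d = -48*d^2 + 48*d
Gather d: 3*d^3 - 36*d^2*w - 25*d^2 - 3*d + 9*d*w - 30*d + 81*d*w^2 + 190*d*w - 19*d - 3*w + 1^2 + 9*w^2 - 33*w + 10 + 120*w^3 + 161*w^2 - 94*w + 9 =3*d^3 + d^2*(-36*w - 25) + d*(81*w^2 + 199*w - 52) + 120*w^3 + 170*w^2 - 130*w + 20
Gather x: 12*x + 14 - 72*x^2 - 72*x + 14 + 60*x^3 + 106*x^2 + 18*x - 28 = 60*x^3 + 34*x^2 - 42*x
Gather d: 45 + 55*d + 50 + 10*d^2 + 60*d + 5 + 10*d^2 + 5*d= 20*d^2 + 120*d + 100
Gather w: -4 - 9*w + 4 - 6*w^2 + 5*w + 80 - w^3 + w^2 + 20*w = -w^3 - 5*w^2 + 16*w + 80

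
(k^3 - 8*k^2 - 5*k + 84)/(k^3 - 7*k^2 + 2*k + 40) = (k^2 - 4*k - 21)/(k^2 - 3*k - 10)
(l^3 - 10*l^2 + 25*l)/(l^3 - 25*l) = (l - 5)/(l + 5)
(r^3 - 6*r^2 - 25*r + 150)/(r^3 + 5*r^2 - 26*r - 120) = (r^2 - r - 30)/(r^2 + 10*r + 24)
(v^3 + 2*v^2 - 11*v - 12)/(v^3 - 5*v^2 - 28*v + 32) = (v^2 - 2*v - 3)/(v^2 - 9*v + 8)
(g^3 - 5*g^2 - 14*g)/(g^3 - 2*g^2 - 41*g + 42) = g*(g + 2)/(g^2 + 5*g - 6)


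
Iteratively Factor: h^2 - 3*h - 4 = (h + 1)*(h - 4)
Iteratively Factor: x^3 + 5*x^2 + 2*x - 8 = (x + 2)*(x^2 + 3*x - 4) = (x + 2)*(x + 4)*(x - 1)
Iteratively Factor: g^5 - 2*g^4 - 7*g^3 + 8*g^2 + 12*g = (g + 1)*(g^4 - 3*g^3 - 4*g^2 + 12*g) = (g + 1)*(g + 2)*(g^3 - 5*g^2 + 6*g) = (g - 3)*(g + 1)*(g + 2)*(g^2 - 2*g) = g*(g - 3)*(g + 1)*(g + 2)*(g - 2)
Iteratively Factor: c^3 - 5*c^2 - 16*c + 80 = (c - 4)*(c^2 - c - 20) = (c - 5)*(c - 4)*(c + 4)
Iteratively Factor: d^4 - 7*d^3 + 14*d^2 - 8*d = (d - 2)*(d^3 - 5*d^2 + 4*d) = (d - 2)*(d - 1)*(d^2 - 4*d) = (d - 4)*(d - 2)*(d - 1)*(d)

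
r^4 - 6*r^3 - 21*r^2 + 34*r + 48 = (r - 8)*(r - 2)*(r + 1)*(r + 3)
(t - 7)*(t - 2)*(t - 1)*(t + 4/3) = t^4 - 26*t^3/3 + 29*t^2/3 + 50*t/3 - 56/3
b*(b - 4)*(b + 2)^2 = b^4 - 12*b^2 - 16*b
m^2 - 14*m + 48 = (m - 8)*(m - 6)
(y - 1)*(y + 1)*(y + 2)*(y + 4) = y^4 + 6*y^3 + 7*y^2 - 6*y - 8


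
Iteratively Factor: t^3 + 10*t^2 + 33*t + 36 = (t + 4)*(t^2 + 6*t + 9) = (t + 3)*(t + 4)*(t + 3)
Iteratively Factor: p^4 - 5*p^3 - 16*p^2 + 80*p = (p + 4)*(p^3 - 9*p^2 + 20*p) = p*(p + 4)*(p^2 - 9*p + 20) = p*(p - 4)*(p + 4)*(p - 5)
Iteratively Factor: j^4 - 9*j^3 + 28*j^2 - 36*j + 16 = (j - 4)*(j^3 - 5*j^2 + 8*j - 4) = (j - 4)*(j - 1)*(j^2 - 4*j + 4) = (j - 4)*(j - 2)*(j - 1)*(j - 2)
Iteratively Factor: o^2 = (o)*(o)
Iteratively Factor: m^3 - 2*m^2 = (m - 2)*(m^2) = m*(m - 2)*(m)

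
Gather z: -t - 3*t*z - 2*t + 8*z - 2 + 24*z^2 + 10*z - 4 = -3*t + 24*z^2 + z*(18 - 3*t) - 6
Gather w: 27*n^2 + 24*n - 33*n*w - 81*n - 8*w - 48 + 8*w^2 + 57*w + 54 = 27*n^2 - 57*n + 8*w^2 + w*(49 - 33*n) + 6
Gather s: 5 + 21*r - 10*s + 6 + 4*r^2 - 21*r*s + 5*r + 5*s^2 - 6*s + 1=4*r^2 + 26*r + 5*s^2 + s*(-21*r - 16) + 12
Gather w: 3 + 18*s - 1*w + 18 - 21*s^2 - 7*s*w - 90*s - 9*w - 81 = -21*s^2 - 72*s + w*(-7*s - 10) - 60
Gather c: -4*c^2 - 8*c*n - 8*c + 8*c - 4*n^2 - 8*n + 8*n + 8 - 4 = -4*c^2 - 8*c*n - 4*n^2 + 4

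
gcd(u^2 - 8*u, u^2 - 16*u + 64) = u - 8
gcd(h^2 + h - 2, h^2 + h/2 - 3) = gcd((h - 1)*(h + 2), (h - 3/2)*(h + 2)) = h + 2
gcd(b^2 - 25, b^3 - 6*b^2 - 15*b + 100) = b - 5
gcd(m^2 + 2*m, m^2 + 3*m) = m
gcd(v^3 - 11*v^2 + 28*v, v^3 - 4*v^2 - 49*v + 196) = v^2 - 11*v + 28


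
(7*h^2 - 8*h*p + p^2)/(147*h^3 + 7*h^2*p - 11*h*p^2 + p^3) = (-h + p)/(-21*h^2 - 4*h*p + p^2)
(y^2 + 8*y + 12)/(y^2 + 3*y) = (y^2 + 8*y + 12)/(y*(y + 3))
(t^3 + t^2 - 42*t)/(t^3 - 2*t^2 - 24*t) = (t + 7)/(t + 4)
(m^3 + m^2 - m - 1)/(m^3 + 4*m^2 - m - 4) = (m + 1)/(m + 4)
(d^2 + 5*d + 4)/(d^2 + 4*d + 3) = (d + 4)/(d + 3)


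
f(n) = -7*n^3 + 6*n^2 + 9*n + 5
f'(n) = -21*n^2 + 12*n + 9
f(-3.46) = 335.64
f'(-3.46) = -283.92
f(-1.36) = 21.47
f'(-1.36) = -46.16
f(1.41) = 10.00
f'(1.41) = -15.83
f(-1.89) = 56.68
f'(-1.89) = -88.69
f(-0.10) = 4.17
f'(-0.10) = 7.59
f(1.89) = -3.82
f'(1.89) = -43.33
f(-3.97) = 501.83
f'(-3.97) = -369.62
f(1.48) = 8.77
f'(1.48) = -19.24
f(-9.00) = 5513.00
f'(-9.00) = -1800.00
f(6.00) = -1237.00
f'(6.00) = -675.00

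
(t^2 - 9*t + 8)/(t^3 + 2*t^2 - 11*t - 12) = (t^2 - 9*t + 8)/(t^3 + 2*t^2 - 11*t - 12)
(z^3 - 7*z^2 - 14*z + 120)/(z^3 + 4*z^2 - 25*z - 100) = (z - 6)/(z + 5)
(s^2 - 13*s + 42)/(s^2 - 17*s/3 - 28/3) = 3*(s - 6)/(3*s + 4)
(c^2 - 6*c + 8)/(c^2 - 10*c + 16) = (c - 4)/(c - 8)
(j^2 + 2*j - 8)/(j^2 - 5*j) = (j^2 + 2*j - 8)/(j*(j - 5))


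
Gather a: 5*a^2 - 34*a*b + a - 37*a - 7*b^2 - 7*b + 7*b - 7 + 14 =5*a^2 + a*(-34*b - 36) - 7*b^2 + 7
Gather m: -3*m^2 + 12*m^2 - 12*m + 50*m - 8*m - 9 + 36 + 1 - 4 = 9*m^2 + 30*m + 24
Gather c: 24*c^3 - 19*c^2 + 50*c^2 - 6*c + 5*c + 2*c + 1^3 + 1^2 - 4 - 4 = 24*c^3 + 31*c^2 + c - 6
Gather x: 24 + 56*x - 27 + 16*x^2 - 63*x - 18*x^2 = -2*x^2 - 7*x - 3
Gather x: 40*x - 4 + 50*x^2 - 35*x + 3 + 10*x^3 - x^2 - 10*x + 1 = 10*x^3 + 49*x^2 - 5*x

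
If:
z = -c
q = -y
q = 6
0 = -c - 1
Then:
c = -1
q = 6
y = -6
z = 1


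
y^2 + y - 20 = (y - 4)*(y + 5)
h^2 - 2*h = h*(h - 2)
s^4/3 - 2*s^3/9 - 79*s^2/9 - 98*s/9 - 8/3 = (s/3 + 1/3)*(s - 6)*(s + 1/3)*(s + 4)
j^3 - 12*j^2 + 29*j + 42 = (j - 7)*(j - 6)*(j + 1)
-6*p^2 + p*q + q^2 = (-2*p + q)*(3*p + q)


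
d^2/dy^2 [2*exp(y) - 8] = 2*exp(y)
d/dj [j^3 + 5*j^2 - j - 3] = 3*j^2 + 10*j - 1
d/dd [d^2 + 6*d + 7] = 2*d + 6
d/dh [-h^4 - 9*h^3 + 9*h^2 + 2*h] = -4*h^3 - 27*h^2 + 18*h + 2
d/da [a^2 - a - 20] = 2*a - 1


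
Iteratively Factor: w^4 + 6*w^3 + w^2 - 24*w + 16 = (w + 4)*(w^3 + 2*w^2 - 7*w + 4) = (w + 4)^2*(w^2 - 2*w + 1) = (w - 1)*(w + 4)^2*(w - 1)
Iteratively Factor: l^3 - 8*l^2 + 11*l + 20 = (l + 1)*(l^2 - 9*l + 20) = (l - 5)*(l + 1)*(l - 4)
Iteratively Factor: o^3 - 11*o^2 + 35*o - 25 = (o - 1)*(o^2 - 10*o + 25) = (o - 5)*(o - 1)*(o - 5)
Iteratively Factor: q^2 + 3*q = (q)*(q + 3)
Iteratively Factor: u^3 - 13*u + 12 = (u - 3)*(u^2 + 3*u - 4) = (u - 3)*(u + 4)*(u - 1)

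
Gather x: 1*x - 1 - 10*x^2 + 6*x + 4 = -10*x^2 + 7*x + 3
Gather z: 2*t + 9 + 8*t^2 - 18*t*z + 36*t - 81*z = 8*t^2 + 38*t + z*(-18*t - 81) + 9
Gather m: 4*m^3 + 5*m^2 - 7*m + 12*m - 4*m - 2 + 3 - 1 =4*m^3 + 5*m^2 + m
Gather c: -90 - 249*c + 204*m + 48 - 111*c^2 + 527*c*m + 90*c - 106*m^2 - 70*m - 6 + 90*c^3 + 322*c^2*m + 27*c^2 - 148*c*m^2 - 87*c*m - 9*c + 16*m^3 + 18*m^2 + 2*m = 90*c^3 + c^2*(322*m - 84) + c*(-148*m^2 + 440*m - 168) + 16*m^3 - 88*m^2 + 136*m - 48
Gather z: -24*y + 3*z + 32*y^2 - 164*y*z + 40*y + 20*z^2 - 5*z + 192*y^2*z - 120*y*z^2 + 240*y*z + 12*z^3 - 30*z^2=32*y^2 + 16*y + 12*z^3 + z^2*(-120*y - 10) + z*(192*y^2 + 76*y - 2)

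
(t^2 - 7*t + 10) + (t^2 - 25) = 2*t^2 - 7*t - 15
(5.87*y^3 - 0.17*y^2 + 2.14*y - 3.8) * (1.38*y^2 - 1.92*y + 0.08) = 8.1006*y^5 - 11.505*y^4 + 3.7492*y^3 - 9.3664*y^2 + 7.4672*y - 0.304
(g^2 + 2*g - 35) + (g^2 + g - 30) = 2*g^2 + 3*g - 65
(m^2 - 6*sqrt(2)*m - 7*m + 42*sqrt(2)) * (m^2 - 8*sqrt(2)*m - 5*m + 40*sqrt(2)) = m^4 - 14*sqrt(2)*m^3 - 12*m^3 + 131*m^2 + 168*sqrt(2)*m^2 - 1152*m - 490*sqrt(2)*m + 3360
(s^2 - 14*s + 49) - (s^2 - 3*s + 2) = 47 - 11*s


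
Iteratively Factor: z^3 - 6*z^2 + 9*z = (z)*(z^2 - 6*z + 9) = z*(z - 3)*(z - 3)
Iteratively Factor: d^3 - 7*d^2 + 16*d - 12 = (d - 2)*(d^2 - 5*d + 6) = (d - 3)*(d - 2)*(d - 2)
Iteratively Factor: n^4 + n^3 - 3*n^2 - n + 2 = (n - 1)*(n^3 + 2*n^2 - n - 2) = (n - 1)*(n + 1)*(n^2 + n - 2) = (n - 1)*(n + 1)*(n + 2)*(n - 1)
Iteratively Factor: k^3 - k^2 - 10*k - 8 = (k + 2)*(k^2 - 3*k - 4) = (k + 1)*(k + 2)*(k - 4)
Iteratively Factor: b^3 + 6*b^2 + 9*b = (b + 3)*(b^2 + 3*b) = b*(b + 3)*(b + 3)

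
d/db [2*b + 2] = 2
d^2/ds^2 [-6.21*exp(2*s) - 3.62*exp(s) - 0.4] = (-24.84*exp(s) - 3.62)*exp(s)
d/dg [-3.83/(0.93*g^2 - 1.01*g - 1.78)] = (7.1238*g - 3.8683)/(-0.93*g^2 + 1.01*g + 1.78)^2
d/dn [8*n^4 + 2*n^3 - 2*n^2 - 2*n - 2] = 32*n^3 + 6*n^2 - 4*n - 2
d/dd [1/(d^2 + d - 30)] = (-2*d - 1)/(d^2 + d - 30)^2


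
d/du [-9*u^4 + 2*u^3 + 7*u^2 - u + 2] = -36*u^3 + 6*u^2 + 14*u - 1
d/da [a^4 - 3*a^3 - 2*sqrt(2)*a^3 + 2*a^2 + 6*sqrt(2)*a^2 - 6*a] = 4*a^3 - 9*a^2 - 6*sqrt(2)*a^2 + 4*a + 12*sqrt(2)*a - 6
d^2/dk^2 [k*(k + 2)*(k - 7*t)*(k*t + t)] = 2*t*(6*k^2 - 21*k*t + 9*k - 21*t + 2)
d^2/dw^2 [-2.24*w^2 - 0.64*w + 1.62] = -4.48000000000000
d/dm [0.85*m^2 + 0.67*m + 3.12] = 1.7*m + 0.67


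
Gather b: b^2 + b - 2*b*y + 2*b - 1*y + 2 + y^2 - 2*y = b^2 + b*(3 - 2*y) + y^2 - 3*y + 2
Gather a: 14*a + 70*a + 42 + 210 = 84*a + 252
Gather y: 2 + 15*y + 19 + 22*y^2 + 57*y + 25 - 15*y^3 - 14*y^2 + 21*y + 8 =-15*y^3 + 8*y^2 + 93*y + 54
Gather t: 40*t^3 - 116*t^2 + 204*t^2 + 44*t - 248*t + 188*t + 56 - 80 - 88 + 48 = 40*t^3 + 88*t^2 - 16*t - 64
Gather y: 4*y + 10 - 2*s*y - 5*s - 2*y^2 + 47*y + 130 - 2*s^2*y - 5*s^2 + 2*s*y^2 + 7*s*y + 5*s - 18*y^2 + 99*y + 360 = -5*s^2 + y^2*(2*s - 20) + y*(-2*s^2 + 5*s + 150) + 500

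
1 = 1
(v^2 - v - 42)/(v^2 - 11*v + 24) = (v^2 - v - 42)/(v^2 - 11*v + 24)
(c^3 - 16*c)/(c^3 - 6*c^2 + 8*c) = (c + 4)/(c - 2)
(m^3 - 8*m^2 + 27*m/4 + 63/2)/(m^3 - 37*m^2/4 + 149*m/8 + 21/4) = 2*(2*m + 3)/(4*m + 1)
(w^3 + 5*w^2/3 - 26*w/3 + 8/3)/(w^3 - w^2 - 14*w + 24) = (w - 1/3)/(w - 3)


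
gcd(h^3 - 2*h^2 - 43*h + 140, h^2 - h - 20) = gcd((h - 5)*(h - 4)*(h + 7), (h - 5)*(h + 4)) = h - 5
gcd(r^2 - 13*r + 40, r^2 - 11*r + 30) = r - 5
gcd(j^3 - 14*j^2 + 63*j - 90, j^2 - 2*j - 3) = j - 3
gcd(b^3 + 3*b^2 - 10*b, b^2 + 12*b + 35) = b + 5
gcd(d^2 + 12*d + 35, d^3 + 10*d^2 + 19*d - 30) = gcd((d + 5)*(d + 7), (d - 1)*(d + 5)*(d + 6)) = d + 5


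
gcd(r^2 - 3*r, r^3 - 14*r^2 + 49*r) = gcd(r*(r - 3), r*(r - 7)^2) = r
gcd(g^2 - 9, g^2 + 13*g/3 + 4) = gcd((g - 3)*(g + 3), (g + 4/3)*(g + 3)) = g + 3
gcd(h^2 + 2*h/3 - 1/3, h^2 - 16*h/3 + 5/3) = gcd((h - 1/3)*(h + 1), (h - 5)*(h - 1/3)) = h - 1/3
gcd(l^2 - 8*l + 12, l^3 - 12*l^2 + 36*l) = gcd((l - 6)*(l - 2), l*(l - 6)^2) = l - 6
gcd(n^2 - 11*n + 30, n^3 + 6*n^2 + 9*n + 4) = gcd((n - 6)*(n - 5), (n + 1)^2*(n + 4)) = 1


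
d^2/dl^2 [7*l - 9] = 0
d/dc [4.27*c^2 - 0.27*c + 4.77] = 8.54*c - 0.27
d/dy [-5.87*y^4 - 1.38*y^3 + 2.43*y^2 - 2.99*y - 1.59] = -23.48*y^3 - 4.14*y^2 + 4.86*y - 2.99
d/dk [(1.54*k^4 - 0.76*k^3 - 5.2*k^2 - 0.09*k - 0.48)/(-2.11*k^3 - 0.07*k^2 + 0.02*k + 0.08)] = (-3.2494*k^6 - 0.2156*k^5 - 10.8264*k^4 + 0.0825999999999998*k^3 - 3.3311*k^2 - 0.8992*k + 0.0024)/(4.4521*k^6 + 0.2954*k^5 - 0.0795*k^4 - 0.3404*k^3 - 0.0108*k^2 + 0.0032*k + 0.0064)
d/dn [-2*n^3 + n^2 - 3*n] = -6*n^2 + 2*n - 3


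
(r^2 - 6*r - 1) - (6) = r^2 - 6*r - 7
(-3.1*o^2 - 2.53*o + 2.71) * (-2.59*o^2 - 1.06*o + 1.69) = 8.029*o^4 + 9.8387*o^3 - 9.5761*o^2 - 7.1483*o + 4.5799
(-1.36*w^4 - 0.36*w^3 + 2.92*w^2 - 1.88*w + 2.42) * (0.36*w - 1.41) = -0.4896*w^5 + 1.788*w^4 + 1.5588*w^3 - 4.794*w^2 + 3.522*w - 3.4122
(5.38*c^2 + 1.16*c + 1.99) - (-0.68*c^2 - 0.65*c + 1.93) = 6.06*c^2 + 1.81*c + 0.0600000000000001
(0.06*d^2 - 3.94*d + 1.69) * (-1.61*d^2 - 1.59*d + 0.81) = -0.0966*d^4 + 6.248*d^3 + 3.5923*d^2 - 5.8785*d + 1.3689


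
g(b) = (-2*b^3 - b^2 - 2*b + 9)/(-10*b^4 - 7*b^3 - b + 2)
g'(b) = (-6*b^2 - 2*b - 2)/(-10*b^4 - 7*b^3 - b + 2) + (40*b^3 + 21*b^2 + 1)*(-2*b^3 - b^2 - 2*b + 9)/(-10*b^4 - 7*b^3 - b + 2)^2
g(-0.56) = 3.62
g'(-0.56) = -0.26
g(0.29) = 5.64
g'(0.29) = 12.28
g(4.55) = 0.04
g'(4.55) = -0.01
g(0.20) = 4.94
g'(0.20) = 4.65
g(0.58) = -6.60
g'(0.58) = 102.05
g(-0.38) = 3.81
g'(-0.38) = 1.91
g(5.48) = 0.04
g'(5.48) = -0.01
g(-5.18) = -0.04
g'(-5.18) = -0.01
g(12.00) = 0.02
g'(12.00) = 0.00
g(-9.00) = -0.02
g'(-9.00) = 0.00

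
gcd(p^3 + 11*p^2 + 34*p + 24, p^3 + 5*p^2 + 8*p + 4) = p + 1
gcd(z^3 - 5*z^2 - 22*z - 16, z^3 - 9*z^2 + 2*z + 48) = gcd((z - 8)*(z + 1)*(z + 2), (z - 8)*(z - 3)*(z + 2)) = z^2 - 6*z - 16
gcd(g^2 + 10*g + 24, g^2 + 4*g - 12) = g + 6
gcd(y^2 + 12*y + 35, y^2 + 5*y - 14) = y + 7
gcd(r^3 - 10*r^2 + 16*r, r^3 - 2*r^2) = r^2 - 2*r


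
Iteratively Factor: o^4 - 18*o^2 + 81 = (o - 3)*(o^3 + 3*o^2 - 9*o - 27) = (o - 3)^2*(o^2 + 6*o + 9) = (o - 3)^2*(o + 3)*(o + 3)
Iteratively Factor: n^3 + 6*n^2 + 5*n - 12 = (n - 1)*(n^2 + 7*n + 12) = (n - 1)*(n + 4)*(n + 3)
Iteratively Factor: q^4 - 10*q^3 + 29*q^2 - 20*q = (q - 5)*(q^3 - 5*q^2 + 4*q) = q*(q - 5)*(q^2 - 5*q + 4) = q*(q - 5)*(q - 4)*(q - 1)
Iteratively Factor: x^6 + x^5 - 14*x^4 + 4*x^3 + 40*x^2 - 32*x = (x)*(x^5 + x^4 - 14*x^3 + 4*x^2 + 40*x - 32) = x*(x - 2)*(x^4 + 3*x^3 - 8*x^2 - 12*x + 16) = x*(x - 2)*(x + 4)*(x^3 - x^2 - 4*x + 4) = x*(x - 2)*(x - 1)*(x + 4)*(x^2 - 4) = x*(x - 2)^2*(x - 1)*(x + 4)*(x + 2)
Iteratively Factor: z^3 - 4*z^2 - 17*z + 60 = (z - 3)*(z^2 - z - 20) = (z - 5)*(z - 3)*(z + 4)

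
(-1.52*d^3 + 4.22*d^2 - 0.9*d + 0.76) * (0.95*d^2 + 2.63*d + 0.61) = -1.444*d^5 + 0.0113999999999996*d^4 + 9.3164*d^3 + 0.9292*d^2 + 1.4498*d + 0.4636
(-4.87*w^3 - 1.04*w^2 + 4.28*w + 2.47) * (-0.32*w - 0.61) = 1.5584*w^4 + 3.3035*w^3 - 0.7352*w^2 - 3.4012*w - 1.5067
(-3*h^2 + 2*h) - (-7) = -3*h^2 + 2*h + 7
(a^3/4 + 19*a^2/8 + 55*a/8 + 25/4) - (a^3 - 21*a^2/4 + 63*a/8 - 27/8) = -3*a^3/4 + 61*a^2/8 - a + 77/8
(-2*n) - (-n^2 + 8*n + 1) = n^2 - 10*n - 1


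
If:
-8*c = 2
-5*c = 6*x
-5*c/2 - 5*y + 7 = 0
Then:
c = -1/4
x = 5/24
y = 61/40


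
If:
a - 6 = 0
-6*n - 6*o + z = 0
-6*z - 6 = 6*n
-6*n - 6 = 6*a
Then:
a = 6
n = -7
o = 8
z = 6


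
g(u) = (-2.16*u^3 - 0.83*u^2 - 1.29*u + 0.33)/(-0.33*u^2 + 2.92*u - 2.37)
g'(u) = (0.66*u - 2.92)*(-2.16*u^3 - 0.83*u^2 - 1.29*u + 0.33)/(-0.33*u^2 + 2.92*u - 2.37)^2 + (-6.48*u^2 - 1.66*u - 1.29)/(-0.33*u^2 + 2.92*u - 2.37) = (0.7128*u^4 - 12.6144*u^3 + 12.5083*u^2 + 4.152*u + 2.0937)/(0.1089*u^4 - 1.9272*u^3 + 10.0906*u^2 - 13.8408*u + 5.6169)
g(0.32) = 0.16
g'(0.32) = 1.99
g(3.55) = -29.02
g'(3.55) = -18.79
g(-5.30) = -11.26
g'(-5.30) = 3.77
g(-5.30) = -11.26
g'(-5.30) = 3.77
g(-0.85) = -0.42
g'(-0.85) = 0.61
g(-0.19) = -0.19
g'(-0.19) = 0.21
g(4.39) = -49.91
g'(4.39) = -32.36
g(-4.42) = -8.12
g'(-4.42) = 3.37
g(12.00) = 260.41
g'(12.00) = -23.42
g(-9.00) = -27.43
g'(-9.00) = 4.84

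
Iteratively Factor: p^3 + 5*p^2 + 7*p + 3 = (p + 1)*(p^2 + 4*p + 3) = (p + 1)^2*(p + 3)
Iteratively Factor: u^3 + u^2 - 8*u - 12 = (u + 2)*(u^2 - u - 6) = (u + 2)^2*(u - 3)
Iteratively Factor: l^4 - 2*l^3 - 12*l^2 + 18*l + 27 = (l + 1)*(l^3 - 3*l^2 - 9*l + 27) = (l - 3)*(l + 1)*(l^2 - 9) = (l - 3)*(l + 1)*(l + 3)*(l - 3)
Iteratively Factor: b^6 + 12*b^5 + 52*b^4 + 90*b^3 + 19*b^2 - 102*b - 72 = (b + 3)*(b^5 + 9*b^4 + 25*b^3 + 15*b^2 - 26*b - 24) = (b + 2)*(b + 3)*(b^4 + 7*b^3 + 11*b^2 - 7*b - 12) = (b - 1)*(b + 2)*(b + 3)*(b^3 + 8*b^2 + 19*b + 12) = (b - 1)*(b + 2)*(b + 3)^2*(b^2 + 5*b + 4) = (b - 1)*(b + 1)*(b + 2)*(b + 3)^2*(b + 4)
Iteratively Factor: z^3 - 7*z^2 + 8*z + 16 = (z + 1)*(z^2 - 8*z + 16) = (z - 4)*(z + 1)*(z - 4)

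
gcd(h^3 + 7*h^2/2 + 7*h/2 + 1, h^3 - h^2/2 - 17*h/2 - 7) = h^2 + 3*h + 2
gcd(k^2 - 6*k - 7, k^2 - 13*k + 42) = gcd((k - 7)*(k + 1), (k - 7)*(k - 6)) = k - 7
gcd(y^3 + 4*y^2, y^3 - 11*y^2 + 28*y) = y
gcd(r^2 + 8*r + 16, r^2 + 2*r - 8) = r + 4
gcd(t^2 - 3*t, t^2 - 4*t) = t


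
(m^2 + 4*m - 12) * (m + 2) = m^3 + 6*m^2 - 4*m - 24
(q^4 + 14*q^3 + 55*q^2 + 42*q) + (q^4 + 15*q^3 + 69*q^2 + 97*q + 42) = 2*q^4 + 29*q^3 + 124*q^2 + 139*q + 42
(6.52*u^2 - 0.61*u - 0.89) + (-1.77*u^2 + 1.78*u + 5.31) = 4.75*u^2 + 1.17*u + 4.42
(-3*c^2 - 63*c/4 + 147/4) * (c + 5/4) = -3*c^3 - 39*c^2/2 + 273*c/16 + 735/16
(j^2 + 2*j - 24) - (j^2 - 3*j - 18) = 5*j - 6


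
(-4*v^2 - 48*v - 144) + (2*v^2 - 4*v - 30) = -2*v^2 - 52*v - 174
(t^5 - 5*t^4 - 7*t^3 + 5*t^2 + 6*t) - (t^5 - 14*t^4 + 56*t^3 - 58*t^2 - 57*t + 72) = 9*t^4 - 63*t^3 + 63*t^2 + 63*t - 72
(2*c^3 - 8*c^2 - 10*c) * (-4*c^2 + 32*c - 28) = -8*c^5 + 96*c^4 - 272*c^3 - 96*c^2 + 280*c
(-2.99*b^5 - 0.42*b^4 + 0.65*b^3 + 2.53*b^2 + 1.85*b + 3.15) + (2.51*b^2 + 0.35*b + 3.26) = -2.99*b^5 - 0.42*b^4 + 0.65*b^3 + 5.04*b^2 + 2.2*b + 6.41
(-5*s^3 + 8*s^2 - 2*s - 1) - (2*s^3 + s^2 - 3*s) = -7*s^3 + 7*s^2 + s - 1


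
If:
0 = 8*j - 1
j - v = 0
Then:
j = 1/8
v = 1/8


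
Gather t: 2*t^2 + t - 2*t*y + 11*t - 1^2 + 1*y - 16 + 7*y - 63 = 2*t^2 + t*(12 - 2*y) + 8*y - 80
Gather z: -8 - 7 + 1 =-14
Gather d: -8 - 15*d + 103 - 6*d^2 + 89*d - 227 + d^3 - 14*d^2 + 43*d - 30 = d^3 - 20*d^2 + 117*d - 162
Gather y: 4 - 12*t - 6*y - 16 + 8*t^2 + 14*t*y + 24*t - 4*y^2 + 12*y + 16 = 8*t^2 + 12*t - 4*y^2 + y*(14*t + 6) + 4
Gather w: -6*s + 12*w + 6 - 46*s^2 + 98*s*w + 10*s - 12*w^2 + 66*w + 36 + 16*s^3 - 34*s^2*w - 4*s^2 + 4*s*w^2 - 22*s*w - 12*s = 16*s^3 - 50*s^2 - 8*s + w^2*(4*s - 12) + w*(-34*s^2 + 76*s + 78) + 42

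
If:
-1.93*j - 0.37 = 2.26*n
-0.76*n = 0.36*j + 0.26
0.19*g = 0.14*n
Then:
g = -0.42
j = 0.47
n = -0.56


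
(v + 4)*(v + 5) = v^2 + 9*v + 20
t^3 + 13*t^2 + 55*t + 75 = (t + 3)*(t + 5)^2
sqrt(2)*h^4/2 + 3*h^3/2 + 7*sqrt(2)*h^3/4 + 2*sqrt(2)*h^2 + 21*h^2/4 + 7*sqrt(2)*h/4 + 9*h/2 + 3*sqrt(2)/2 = (h + 3/2)*(h + 2)*(h + sqrt(2))*(sqrt(2)*h/2 + 1/2)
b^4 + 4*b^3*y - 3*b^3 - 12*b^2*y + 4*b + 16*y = (b - 2)^2*(b + 1)*(b + 4*y)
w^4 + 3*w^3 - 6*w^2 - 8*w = w*(w - 2)*(w + 1)*(w + 4)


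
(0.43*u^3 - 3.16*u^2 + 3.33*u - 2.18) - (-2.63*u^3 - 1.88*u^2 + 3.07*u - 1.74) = 3.06*u^3 - 1.28*u^2 + 0.26*u - 0.44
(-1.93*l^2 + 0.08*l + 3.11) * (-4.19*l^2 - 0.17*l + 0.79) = 8.0867*l^4 - 0.00710000000000005*l^3 - 14.5692*l^2 - 0.4655*l + 2.4569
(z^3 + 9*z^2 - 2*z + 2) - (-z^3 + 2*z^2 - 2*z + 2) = 2*z^3 + 7*z^2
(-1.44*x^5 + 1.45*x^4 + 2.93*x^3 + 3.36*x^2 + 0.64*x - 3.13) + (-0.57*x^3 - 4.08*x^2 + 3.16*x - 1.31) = -1.44*x^5 + 1.45*x^4 + 2.36*x^3 - 0.72*x^2 + 3.8*x - 4.44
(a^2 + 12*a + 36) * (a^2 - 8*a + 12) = a^4 + 4*a^3 - 48*a^2 - 144*a + 432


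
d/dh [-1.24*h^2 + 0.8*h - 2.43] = 0.8 - 2.48*h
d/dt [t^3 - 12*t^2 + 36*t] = 3*t^2 - 24*t + 36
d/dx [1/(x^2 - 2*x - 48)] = 2*(1 - x)/(-x^2 + 2*x + 48)^2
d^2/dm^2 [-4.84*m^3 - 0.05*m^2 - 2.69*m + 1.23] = -29.04*m - 0.1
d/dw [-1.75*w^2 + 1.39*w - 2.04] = 1.39 - 3.5*w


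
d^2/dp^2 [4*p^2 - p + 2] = 8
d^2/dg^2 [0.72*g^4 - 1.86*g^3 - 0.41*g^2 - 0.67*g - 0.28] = 8.64*g^2 - 11.16*g - 0.82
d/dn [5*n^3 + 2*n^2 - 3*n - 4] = 15*n^2 + 4*n - 3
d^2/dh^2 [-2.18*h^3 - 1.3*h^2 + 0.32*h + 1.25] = -13.08*h - 2.6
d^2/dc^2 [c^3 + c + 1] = 6*c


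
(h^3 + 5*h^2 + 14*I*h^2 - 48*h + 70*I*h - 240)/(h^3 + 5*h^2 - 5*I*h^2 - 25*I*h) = (h^2 + 14*I*h - 48)/(h*(h - 5*I))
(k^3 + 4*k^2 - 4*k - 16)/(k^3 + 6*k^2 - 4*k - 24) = (k + 4)/(k + 6)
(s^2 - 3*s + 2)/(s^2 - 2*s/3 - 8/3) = 3*(s - 1)/(3*s + 4)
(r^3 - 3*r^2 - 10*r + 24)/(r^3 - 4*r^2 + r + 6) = (r^2 - r - 12)/(r^2 - 2*r - 3)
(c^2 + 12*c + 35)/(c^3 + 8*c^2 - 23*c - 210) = (c + 5)/(c^2 + c - 30)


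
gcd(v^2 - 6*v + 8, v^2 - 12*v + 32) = v - 4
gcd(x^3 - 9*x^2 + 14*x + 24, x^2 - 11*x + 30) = x - 6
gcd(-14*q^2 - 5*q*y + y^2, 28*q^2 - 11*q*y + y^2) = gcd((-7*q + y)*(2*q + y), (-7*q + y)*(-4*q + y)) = -7*q + y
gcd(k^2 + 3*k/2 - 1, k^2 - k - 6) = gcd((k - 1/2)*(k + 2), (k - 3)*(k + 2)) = k + 2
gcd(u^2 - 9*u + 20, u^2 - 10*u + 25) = u - 5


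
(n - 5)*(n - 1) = n^2 - 6*n + 5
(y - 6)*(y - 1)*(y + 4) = y^3 - 3*y^2 - 22*y + 24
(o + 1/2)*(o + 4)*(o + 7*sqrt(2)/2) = o^3 + 9*o^2/2 + 7*sqrt(2)*o^2/2 + 2*o + 63*sqrt(2)*o/4 + 7*sqrt(2)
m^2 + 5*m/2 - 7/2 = (m - 1)*(m + 7/2)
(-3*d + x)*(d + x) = -3*d^2 - 2*d*x + x^2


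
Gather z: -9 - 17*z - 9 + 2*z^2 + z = 2*z^2 - 16*z - 18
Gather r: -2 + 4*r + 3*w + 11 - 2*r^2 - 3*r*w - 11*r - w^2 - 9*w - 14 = -2*r^2 + r*(-3*w - 7) - w^2 - 6*w - 5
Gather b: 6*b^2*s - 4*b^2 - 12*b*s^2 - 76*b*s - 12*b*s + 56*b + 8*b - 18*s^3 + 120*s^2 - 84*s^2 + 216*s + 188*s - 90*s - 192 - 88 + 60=b^2*(6*s - 4) + b*(-12*s^2 - 88*s + 64) - 18*s^3 + 36*s^2 + 314*s - 220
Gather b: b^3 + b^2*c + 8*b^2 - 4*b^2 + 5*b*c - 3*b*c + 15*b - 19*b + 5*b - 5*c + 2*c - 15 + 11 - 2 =b^3 + b^2*(c + 4) + b*(2*c + 1) - 3*c - 6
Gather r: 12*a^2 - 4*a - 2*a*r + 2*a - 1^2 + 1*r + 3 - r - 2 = 12*a^2 - 2*a*r - 2*a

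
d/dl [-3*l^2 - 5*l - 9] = -6*l - 5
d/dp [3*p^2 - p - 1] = 6*p - 1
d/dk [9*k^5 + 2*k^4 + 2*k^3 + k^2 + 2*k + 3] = 45*k^4 + 8*k^3 + 6*k^2 + 2*k + 2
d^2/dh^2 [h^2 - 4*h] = 2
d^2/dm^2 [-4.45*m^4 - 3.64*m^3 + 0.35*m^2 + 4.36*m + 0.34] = -53.4*m^2 - 21.84*m + 0.7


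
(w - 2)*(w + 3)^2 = w^3 + 4*w^2 - 3*w - 18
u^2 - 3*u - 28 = (u - 7)*(u + 4)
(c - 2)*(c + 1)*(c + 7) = c^3 + 6*c^2 - 9*c - 14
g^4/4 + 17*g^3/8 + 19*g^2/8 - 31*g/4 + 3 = (g/4 + 1)*(g - 1)*(g - 1/2)*(g + 6)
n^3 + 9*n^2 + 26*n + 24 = (n + 2)*(n + 3)*(n + 4)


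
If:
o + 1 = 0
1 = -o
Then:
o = -1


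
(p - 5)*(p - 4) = p^2 - 9*p + 20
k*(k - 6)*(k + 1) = k^3 - 5*k^2 - 6*k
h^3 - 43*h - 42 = (h - 7)*(h + 1)*(h + 6)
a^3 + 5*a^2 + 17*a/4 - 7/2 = (a - 1/2)*(a + 2)*(a + 7/2)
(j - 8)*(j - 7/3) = j^2 - 31*j/3 + 56/3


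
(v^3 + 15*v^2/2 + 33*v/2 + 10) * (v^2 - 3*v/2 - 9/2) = v^5 + 6*v^4 + 3*v^3/4 - 97*v^2/2 - 357*v/4 - 45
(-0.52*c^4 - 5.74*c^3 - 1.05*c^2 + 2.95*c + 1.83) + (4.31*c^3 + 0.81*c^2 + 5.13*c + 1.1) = -0.52*c^4 - 1.43*c^3 - 0.24*c^2 + 8.08*c + 2.93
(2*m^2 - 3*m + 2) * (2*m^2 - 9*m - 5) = 4*m^4 - 24*m^3 + 21*m^2 - 3*m - 10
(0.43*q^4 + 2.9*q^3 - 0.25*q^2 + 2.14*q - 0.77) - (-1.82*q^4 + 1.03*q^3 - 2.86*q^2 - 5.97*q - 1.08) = 2.25*q^4 + 1.87*q^3 + 2.61*q^2 + 8.11*q + 0.31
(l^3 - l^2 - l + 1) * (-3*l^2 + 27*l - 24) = -3*l^5 + 30*l^4 - 48*l^3 - 6*l^2 + 51*l - 24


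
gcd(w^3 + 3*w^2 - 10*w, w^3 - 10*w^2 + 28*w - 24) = w - 2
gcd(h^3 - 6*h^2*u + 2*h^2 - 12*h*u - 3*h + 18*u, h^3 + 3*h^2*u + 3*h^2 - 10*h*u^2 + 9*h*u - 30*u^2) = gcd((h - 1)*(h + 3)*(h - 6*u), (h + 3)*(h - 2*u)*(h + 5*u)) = h + 3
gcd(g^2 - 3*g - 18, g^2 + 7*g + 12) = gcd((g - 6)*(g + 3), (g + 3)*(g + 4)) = g + 3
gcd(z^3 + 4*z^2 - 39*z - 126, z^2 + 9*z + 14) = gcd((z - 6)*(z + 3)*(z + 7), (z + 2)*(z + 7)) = z + 7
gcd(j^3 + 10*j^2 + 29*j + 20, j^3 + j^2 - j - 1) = j + 1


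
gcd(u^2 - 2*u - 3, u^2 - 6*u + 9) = u - 3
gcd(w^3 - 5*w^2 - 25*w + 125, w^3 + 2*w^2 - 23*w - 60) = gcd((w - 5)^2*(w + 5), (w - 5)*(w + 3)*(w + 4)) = w - 5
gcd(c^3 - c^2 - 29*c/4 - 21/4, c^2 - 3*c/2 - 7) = c - 7/2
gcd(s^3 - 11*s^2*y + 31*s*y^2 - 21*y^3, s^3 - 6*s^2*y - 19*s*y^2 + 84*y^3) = s^2 - 10*s*y + 21*y^2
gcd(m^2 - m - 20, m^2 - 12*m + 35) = m - 5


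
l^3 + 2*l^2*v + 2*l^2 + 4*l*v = l*(l + 2)*(l + 2*v)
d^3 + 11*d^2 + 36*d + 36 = (d + 2)*(d + 3)*(d + 6)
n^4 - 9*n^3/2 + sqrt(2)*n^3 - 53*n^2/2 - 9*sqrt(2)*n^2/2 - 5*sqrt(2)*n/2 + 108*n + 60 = (n - 5)*(n + 1/2)*(n - 3*sqrt(2))*(n + 4*sqrt(2))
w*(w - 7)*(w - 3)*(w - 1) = w^4 - 11*w^3 + 31*w^2 - 21*w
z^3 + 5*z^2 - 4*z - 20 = (z - 2)*(z + 2)*(z + 5)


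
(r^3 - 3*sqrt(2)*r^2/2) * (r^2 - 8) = r^5 - 3*sqrt(2)*r^4/2 - 8*r^3 + 12*sqrt(2)*r^2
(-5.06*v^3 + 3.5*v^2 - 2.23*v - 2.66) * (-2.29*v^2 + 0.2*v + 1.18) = 11.5874*v^5 - 9.027*v^4 - 0.164099999999999*v^3 + 9.7754*v^2 - 3.1634*v - 3.1388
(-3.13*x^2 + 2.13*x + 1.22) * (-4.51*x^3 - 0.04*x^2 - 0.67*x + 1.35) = 14.1163*x^5 - 9.4811*x^4 - 3.4903*x^3 - 5.7014*x^2 + 2.0581*x + 1.647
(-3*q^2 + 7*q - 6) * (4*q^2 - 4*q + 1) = -12*q^4 + 40*q^3 - 55*q^2 + 31*q - 6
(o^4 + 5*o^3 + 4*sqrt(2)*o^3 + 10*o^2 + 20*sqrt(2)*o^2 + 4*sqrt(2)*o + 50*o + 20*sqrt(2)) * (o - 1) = o^5 + 4*o^4 + 4*sqrt(2)*o^4 + 5*o^3 + 16*sqrt(2)*o^3 - 16*sqrt(2)*o^2 + 40*o^2 - 50*o + 16*sqrt(2)*o - 20*sqrt(2)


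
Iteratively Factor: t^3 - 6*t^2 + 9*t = (t)*(t^2 - 6*t + 9) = t*(t - 3)*(t - 3)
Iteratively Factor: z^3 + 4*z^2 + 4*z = (z)*(z^2 + 4*z + 4) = z*(z + 2)*(z + 2)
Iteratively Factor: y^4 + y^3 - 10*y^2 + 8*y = (y - 2)*(y^3 + 3*y^2 - 4*y) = (y - 2)*(y + 4)*(y^2 - y) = (y - 2)*(y - 1)*(y + 4)*(y)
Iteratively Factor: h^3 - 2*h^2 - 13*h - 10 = (h + 1)*(h^2 - 3*h - 10) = (h + 1)*(h + 2)*(h - 5)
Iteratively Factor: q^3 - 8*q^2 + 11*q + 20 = (q - 4)*(q^2 - 4*q - 5) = (q - 5)*(q - 4)*(q + 1)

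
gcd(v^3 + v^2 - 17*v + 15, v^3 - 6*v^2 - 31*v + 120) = v^2 + 2*v - 15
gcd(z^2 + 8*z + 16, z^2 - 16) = z + 4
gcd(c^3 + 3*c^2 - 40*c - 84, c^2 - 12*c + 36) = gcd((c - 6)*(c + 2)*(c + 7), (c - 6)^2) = c - 6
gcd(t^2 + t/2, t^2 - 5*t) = t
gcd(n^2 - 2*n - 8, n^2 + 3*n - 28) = n - 4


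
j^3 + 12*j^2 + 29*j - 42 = (j - 1)*(j + 6)*(j + 7)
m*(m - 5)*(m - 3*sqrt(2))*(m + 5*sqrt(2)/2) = m^4 - 5*m^3 - sqrt(2)*m^3/2 - 15*m^2 + 5*sqrt(2)*m^2/2 + 75*m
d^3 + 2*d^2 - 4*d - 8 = (d - 2)*(d + 2)^2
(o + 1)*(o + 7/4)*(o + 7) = o^3 + 39*o^2/4 + 21*o + 49/4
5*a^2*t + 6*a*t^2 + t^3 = t*(a + t)*(5*a + t)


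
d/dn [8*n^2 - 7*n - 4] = 16*n - 7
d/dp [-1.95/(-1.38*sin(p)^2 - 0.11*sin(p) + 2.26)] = -(5.382*sin(p) + 0.2145)*cos(p)/(1.38*sin(p)^2 + 0.11*sin(p) - 2.26)^2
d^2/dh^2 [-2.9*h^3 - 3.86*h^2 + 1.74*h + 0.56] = -17.4*h - 7.72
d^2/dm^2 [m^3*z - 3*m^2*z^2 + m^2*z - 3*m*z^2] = 2*z*(3*m - 3*z + 1)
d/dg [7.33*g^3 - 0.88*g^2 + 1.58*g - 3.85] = 21.99*g^2 - 1.76*g + 1.58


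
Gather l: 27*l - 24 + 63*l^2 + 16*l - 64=63*l^2 + 43*l - 88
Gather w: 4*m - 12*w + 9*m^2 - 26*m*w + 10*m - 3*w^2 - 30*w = 9*m^2 + 14*m - 3*w^2 + w*(-26*m - 42)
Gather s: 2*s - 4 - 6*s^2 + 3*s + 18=-6*s^2 + 5*s + 14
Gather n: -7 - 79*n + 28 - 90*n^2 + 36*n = -90*n^2 - 43*n + 21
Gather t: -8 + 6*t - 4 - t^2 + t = -t^2 + 7*t - 12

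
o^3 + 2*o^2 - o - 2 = (o - 1)*(o + 1)*(o + 2)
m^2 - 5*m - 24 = (m - 8)*(m + 3)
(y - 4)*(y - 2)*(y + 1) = y^3 - 5*y^2 + 2*y + 8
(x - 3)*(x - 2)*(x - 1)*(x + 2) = x^4 - 4*x^3 - x^2 + 16*x - 12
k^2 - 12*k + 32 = (k - 8)*(k - 4)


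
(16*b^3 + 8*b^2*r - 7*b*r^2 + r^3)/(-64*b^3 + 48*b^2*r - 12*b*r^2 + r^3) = (b + r)/(-4*b + r)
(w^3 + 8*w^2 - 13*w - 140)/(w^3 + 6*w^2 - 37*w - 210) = (w - 4)/(w - 6)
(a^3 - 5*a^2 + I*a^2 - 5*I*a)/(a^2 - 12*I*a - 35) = a*(a^2 + a*(-5 + I) - 5*I)/(a^2 - 12*I*a - 35)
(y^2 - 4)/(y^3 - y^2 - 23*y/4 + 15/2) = 4*(y + 2)/(4*y^2 + 4*y - 15)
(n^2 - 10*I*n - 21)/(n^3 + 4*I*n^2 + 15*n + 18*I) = (n - 7*I)/(n^2 + 7*I*n - 6)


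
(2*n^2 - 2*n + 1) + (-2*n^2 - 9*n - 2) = -11*n - 1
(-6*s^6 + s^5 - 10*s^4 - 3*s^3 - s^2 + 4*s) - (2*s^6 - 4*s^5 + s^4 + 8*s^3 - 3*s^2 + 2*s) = -8*s^6 + 5*s^5 - 11*s^4 - 11*s^3 + 2*s^2 + 2*s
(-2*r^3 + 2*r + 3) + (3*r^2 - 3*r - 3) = -2*r^3 + 3*r^2 - r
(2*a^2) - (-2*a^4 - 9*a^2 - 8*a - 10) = 2*a^4 + 11*a^2 + 8*a + 10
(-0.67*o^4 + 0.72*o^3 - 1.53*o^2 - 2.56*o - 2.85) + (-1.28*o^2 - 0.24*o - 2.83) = -0.67*o^4 + 0.72*o^3 - 2.81*o^2 - 2.8*o - 5.68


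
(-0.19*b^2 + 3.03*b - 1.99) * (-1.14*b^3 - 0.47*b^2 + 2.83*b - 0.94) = 0.2166*b^5 - 3.3649*b^4 + 0.3068*b^3 + 9.6888*b^2 - 8.4799*b + 1.8706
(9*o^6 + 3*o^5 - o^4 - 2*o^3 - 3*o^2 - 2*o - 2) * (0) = 0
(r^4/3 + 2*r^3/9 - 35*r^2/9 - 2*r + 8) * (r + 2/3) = r^5/3 + 4*r^4/9 - 101*r^3/27 - 124*r^2/27 + 20*r/3 + 16/3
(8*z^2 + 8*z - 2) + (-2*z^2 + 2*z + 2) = 6*z^2 + 10*z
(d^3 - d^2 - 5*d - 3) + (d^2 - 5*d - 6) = d^3 - 10*d - 9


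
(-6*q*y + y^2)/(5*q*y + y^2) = (-6*q + y)/(5*q + y)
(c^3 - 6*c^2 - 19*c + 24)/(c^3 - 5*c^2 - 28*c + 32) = (c + 3)/(c + 4)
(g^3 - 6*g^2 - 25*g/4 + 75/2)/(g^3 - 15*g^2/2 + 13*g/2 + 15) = (g + 5/2)/(g + 1)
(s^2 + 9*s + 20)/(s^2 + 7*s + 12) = (s + 5)/(s + 3)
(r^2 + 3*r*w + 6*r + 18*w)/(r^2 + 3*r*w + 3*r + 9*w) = (r + 6)/(r + 3)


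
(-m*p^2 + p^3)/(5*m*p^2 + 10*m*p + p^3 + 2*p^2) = p*(-m + p)/(5*m*p + 10*m + p^2 + 2*p)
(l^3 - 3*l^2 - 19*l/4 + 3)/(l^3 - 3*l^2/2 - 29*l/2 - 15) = (l^2 - 9*l/2 + 2)/(l^2 - 3*l - 10)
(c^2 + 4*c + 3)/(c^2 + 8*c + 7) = (c + 3)/(c + 7)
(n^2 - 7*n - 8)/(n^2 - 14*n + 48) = (n + 1)/(n - 6)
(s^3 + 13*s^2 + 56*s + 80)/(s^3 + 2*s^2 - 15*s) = (s^2 + 8*s + 16)/(s*(s - 3))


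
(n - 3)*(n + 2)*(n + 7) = n^3 + 6*n^2 - 13*n - 42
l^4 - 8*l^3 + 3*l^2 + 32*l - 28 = (l - 7)*(l - 2)*(l - 1)*(l + 2)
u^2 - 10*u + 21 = (u - 7)*(u - 3)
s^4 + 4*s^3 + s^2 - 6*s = s*(s - 1)*(s + 2)*(s + 3)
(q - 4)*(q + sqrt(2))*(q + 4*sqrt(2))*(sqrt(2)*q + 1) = sqrt(2)*q^4 - 4*sqrt(2)*q^3 + 11*q^3 - 44*q^2 + 13*sqrt(2)*q^2 - 52*sqrt(2)*q + 8*q - 32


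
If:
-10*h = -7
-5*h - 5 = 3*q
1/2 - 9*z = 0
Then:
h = 7/10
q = -17/6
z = 1/18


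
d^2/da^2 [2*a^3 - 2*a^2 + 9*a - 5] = 12*a - 4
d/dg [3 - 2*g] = -2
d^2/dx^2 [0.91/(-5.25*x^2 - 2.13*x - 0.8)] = (50.16375*x^2 + 20.35215*x - 0.91*(10.5*x + 2.13)*(21.0*x + 4.26) + 7.644)/(5.25*x^2 + 2.13*x + 0.8)^3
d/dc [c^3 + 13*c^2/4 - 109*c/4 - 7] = 3*c^2 + 13*c/2 - 109/4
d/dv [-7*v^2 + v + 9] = 1 - 14*v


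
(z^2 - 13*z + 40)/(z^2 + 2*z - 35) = (z - 8)/(z + 7)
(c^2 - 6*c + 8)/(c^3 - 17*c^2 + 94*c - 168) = (c - 2)/(c^2 - 13*c + 42)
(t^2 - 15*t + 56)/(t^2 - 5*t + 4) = (t^2 - 15*t + 56)/(t^2 - 5*t + 4)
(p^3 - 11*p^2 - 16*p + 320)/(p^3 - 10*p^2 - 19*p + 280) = (p - 8)/(p - 7)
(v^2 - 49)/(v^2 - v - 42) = (v + 7)/(v + 6)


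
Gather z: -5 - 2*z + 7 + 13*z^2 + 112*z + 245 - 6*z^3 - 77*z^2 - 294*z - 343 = -6*z^3 - 64*z^2 - 184*z - 96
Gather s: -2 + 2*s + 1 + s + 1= 3*s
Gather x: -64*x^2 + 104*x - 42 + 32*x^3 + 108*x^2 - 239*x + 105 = 32*x^3 + 44*x^2 - 135*x + 63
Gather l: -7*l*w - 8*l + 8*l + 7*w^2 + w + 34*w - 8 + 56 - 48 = -7*l*w + 7*w^2 + 35*w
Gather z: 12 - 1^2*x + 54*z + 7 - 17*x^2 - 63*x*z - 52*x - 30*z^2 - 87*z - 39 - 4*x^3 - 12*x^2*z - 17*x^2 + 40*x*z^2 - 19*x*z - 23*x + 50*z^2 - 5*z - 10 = -4*x^3 - 34*x^2 - 76*x + z^2*(40*x + 20) + z*(-12*x^2 - 82*x - 38) - 30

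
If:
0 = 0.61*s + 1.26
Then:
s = -2.07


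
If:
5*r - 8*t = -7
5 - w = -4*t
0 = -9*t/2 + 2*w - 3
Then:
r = -23/5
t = -2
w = -3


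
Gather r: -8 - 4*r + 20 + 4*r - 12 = 0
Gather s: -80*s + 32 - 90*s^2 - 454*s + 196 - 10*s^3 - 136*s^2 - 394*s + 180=-10*s^3 - 226*s^2 - 928*s + 408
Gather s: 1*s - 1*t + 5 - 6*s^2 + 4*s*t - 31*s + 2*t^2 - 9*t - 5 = -6*s^2 + s*(4*t - 30) + 2*t^2 - 10*t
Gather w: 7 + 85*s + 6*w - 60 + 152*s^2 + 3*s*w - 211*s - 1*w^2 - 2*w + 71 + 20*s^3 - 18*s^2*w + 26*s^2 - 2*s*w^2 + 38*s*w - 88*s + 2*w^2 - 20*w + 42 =20*s^3 + 178*s^2 - 214*s + w^2*(1 - 2*s) + w*(-18*s^2 + 41*s - 16) + 60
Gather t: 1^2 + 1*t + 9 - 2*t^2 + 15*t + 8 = -2*t^2 + 16*t + 18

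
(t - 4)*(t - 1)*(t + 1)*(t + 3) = t^4 - t^3 - 13*t^2 + t + 12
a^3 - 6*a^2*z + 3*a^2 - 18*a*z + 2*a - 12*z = (a + 1)*(a + 2)*(a - 6*z)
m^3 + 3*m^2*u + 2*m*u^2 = m*(m + u)*(m + 2*u)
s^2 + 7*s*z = s*(s + 7*z)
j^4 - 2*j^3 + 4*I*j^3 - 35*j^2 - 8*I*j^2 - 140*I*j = j*(j - 7)*(j + 5)*(j + 4*I)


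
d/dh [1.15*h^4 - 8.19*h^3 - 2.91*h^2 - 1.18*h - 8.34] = 4.6*h^3 - 24.57*h^2 - 5.82*h - 1.18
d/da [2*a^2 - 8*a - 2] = 4*a - 8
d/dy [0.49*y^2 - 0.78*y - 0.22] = 0.98*y - 0.78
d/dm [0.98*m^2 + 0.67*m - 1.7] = 1.96*m + 0.67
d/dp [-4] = 0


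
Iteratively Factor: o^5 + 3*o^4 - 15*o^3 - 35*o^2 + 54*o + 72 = (o - 2)*(o^4 + 5*o^3 - 5*o^2 - 45*o - 36) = (o - 3)*(o - 2)*(o^3 + 8*o^2 + 19*o + 12) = (o - 3)*(o - 2)*(o + 3)*(o^2 + 5*o + 4) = (o - 3)*(o - 2)*(o + 1)*(o + 3)*(o + 4)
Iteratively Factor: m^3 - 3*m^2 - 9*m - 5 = (m - 5)*(m^2 + 2*m + 1) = (m - 5)*(m + 1)*(m + 1)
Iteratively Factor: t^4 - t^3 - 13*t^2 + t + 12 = (t + 3)*(t^3 - 4*t^2 - t + 4) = (t - 4)*(t + 3)*(t^2 - 1) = (t - 4)*(t + 1)*(t + 3)*(t - 1)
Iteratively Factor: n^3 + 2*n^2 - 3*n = (n)*(n^2 + 2*n - 3) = n*(n - 1)*(n + 3)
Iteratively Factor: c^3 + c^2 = (c + 1)*(c^2) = c*(c + 1)*(c)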